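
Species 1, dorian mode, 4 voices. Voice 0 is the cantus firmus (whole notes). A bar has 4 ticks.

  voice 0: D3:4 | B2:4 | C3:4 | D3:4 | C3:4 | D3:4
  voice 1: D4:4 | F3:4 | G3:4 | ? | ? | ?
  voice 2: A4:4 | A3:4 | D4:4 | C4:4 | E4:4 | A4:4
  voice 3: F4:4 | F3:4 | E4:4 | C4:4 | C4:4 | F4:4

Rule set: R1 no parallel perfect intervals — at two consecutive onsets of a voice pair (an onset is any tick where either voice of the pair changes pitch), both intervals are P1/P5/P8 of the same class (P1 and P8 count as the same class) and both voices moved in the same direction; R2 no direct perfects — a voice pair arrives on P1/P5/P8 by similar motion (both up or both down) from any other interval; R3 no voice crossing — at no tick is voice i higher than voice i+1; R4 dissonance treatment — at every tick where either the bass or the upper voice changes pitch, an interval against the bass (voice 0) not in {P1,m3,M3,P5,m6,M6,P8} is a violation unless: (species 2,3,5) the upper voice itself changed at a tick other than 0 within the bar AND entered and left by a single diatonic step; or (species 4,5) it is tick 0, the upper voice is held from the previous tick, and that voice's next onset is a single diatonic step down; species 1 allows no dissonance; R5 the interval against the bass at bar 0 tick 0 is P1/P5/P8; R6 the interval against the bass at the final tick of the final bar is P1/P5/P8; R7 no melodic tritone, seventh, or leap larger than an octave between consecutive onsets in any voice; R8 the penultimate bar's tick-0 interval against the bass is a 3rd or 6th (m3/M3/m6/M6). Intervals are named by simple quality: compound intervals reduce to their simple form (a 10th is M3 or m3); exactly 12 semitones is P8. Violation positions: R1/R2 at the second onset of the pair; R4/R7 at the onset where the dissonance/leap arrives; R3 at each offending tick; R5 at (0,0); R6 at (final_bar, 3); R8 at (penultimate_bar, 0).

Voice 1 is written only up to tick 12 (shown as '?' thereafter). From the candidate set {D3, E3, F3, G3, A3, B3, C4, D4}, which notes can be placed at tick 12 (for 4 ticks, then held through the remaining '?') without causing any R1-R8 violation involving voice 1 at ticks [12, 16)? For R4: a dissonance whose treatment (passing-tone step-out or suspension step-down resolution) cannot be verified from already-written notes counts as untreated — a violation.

{B3, D3}

D3: legal
E3: violates R4
F3: violates R1,R2
G3: violates R4
A3: violates R1
B3: legal
C4: violates R4
D4: violates R2,R3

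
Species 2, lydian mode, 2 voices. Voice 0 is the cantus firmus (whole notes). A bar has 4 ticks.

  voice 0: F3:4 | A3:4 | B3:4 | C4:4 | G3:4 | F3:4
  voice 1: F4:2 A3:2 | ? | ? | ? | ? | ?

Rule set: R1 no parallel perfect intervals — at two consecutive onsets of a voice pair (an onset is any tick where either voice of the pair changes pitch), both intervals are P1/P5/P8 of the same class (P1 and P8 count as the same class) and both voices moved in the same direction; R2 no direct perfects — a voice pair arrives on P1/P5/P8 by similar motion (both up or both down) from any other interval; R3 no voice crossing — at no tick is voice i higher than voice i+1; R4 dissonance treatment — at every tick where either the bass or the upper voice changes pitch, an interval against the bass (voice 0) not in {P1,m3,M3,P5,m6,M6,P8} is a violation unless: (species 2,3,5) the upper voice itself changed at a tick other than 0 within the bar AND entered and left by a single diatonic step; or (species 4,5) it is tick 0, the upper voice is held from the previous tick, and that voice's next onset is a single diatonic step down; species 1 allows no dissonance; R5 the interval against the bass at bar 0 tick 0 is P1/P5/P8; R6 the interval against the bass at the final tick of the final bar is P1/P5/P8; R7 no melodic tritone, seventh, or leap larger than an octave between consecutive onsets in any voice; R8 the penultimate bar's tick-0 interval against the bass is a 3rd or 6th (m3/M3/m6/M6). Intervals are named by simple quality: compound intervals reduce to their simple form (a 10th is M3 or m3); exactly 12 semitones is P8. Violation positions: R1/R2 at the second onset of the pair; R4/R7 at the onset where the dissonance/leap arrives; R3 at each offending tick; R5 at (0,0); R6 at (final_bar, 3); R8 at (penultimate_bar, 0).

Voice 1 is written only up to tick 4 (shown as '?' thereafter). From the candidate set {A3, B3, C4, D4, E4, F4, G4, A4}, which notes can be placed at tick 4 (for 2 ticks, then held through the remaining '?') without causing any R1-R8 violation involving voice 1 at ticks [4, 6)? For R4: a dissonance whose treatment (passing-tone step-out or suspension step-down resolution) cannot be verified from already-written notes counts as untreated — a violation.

{A3, C4, F4}

A3: legal
B3: violates R4
C4: legal
D4: violates R4
E4: violates R2
F4: legal
G4: violates R4,R7
A4: violates R2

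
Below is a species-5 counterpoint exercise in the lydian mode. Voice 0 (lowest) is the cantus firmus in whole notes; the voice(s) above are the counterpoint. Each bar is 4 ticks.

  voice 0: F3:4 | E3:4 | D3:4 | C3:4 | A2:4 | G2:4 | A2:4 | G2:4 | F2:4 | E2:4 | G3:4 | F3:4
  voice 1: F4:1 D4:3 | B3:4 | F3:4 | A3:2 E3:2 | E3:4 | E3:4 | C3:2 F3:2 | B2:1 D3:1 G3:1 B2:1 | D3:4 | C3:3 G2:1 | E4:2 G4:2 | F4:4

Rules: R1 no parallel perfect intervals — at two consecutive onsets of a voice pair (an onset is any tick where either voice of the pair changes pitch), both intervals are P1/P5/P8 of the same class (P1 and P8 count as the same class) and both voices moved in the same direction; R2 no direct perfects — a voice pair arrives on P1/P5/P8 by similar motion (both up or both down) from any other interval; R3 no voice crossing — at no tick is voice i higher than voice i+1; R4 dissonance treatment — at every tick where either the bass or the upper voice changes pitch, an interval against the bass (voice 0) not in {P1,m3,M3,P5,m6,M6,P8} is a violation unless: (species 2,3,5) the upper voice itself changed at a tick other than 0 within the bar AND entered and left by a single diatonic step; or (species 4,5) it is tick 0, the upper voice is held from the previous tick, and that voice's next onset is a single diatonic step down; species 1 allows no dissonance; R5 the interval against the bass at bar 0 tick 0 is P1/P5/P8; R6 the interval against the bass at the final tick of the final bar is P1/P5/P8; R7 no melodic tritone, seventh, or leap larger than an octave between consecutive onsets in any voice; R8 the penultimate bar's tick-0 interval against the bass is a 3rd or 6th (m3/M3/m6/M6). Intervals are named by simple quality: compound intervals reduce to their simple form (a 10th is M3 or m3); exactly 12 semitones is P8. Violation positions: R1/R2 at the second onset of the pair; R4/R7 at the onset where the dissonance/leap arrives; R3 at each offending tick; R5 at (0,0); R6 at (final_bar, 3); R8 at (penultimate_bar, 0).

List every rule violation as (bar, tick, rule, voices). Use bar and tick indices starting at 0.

(1, 0, R2, (0, 1))
(2, 0, R7, (1,))
(7, 0, R7, (1,))
(10, 0, R7, (0,))
(10, 0, R7, (1,))
(11, 0, R1, (0, 1))

bar 0: v0=F3 v1=F4 downbeat P8
bar 1: v0=E3 v1=B3 downbeat P5
bar 2: v0=D3 v1=F3 downbeat m3
bar 3: v0=C3 v1=A3 downbeat M6
bar 4: v0=A2 v1=E3 downbeat P5
bar 5: v0=G2 v1=E3 downbeat M6
bar 6: v0=A2 v1=C3 downbeat m3
bar 7: v0=G2 v1=B2 downbeat M3
bar 8: v0=F2 v1=D3 downbeat M6
bar 9: v0=E2 v1=C3 downbeat m6
bar 10: v0=G3 v1=E4 downbeat M6
bar 11: v0=F3 v1=F4 downbeat P8
  -> R2 @ bar 1 tick 0 v(0, 1): F3/D4 M6 -> E3/B3 P5 similar
  -> R7 @ bar 2 tick 0 v(1,): B3->F3 leap 6st
  -> R7 @ bar 7 tick 0 v(1,): F3->B2 leap 6st
  -> R7 @ bar 10 tick 0 v(0,): E2->G3 leap 15st
  -> R7 @ bar 10 tick 0 v(1,): G2->E4 leap 21st
  -> R1 @ bar 11 tick 0 v(0, 1): G3/G4 P8 -> F3/F4 P8 similar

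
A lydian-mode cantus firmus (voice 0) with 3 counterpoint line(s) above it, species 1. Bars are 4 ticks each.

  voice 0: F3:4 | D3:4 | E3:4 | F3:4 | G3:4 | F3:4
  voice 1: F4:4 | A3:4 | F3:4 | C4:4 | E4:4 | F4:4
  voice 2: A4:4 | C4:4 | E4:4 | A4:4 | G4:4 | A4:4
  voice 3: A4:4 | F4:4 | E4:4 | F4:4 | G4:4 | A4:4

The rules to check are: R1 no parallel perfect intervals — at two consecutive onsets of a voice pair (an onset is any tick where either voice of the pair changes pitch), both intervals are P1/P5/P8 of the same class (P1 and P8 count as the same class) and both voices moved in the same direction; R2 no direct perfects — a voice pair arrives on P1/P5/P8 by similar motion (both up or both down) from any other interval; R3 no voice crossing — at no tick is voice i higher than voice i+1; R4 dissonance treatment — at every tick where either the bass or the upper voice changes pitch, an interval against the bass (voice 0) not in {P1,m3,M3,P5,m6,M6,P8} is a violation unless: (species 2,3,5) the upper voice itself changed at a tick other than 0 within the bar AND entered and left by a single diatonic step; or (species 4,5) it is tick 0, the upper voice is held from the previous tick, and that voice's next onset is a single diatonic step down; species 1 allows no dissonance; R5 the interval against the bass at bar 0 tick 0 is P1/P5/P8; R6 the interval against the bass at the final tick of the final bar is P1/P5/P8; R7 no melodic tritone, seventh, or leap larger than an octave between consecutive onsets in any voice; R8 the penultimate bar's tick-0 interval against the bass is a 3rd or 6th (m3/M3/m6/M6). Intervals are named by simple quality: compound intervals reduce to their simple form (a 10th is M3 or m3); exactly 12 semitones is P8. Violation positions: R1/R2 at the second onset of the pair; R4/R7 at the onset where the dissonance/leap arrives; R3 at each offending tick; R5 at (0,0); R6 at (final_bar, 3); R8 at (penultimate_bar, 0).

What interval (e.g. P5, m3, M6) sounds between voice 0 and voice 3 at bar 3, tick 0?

P8

voice 0=F3 voice 3=F4 -> P8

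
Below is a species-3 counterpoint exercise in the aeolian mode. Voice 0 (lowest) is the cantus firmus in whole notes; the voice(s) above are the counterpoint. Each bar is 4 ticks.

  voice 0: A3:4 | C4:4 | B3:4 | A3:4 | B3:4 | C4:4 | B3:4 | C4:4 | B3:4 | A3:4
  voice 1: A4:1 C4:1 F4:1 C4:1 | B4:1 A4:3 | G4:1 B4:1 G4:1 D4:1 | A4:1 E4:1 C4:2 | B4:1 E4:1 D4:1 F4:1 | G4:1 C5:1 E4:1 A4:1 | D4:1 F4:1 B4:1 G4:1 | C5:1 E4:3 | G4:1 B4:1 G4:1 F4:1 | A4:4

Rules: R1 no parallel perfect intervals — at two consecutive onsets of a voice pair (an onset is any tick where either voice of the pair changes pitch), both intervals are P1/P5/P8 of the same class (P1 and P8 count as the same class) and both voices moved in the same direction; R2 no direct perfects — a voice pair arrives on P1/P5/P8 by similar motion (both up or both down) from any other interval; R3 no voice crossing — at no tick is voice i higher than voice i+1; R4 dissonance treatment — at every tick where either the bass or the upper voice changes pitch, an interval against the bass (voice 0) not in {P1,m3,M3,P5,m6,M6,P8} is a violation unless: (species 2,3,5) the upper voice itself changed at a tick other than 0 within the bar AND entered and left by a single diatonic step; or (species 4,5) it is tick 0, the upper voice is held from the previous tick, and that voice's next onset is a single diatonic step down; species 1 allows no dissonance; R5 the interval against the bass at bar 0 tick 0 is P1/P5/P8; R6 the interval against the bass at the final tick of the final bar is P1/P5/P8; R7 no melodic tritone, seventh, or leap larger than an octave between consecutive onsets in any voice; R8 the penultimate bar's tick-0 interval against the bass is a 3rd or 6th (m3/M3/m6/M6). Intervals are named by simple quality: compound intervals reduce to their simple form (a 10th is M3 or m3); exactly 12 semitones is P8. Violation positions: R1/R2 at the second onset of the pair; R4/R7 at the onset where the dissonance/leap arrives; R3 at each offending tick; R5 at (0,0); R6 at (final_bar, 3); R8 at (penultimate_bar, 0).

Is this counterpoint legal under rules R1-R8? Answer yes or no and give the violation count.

bar 0: v0=A3 v1=A4 (P8)
bar 1: v0=C4 v1=B4 (M7)
bar 2: v0=B3 v1=G4 (m6)
bar 3: v0=A3 v1=A4 (P8)
bar 4: v0=B3 v1=B4 (P8)
bar 5: v0=C4 v1=G4 (P5)
bar 6: v0=B3 v1=D4 (m3)
bar 7: v0=C4 v1=C5 (P8)
bar 8: v0=B3 v1=G4 (m6)
bar 9: v0=A3 v1=A4 (P8)
  R4 @ bar1.0: C4/B4 M7 untreated
  R7 @ bar1.0: C4->B4 leap 11st
  R2 @ bar4.0: A3/C4 m3 -> B3/B4 P8 similar
  R7 @ bar4.0: C4->B4 leap 11st
  R4 @ bar4.1: B3/E4 P4 untreated
  R4 @ bar4.3: B3/F4 TT untreated
  R2 @ bar5.0: B3/F4 TT -> C4/G4 P5 similar
  R4 @ bar6.1: B3/F4 TT untreated
  R7 @ bar6.2: F4->B4 leap 6st
  R2 @ bar7.0: B3/G4 m6 -> C4/C5 P8 similar
  R4 @ bar8.3: B3/F4 TT untreated

No (11 violations)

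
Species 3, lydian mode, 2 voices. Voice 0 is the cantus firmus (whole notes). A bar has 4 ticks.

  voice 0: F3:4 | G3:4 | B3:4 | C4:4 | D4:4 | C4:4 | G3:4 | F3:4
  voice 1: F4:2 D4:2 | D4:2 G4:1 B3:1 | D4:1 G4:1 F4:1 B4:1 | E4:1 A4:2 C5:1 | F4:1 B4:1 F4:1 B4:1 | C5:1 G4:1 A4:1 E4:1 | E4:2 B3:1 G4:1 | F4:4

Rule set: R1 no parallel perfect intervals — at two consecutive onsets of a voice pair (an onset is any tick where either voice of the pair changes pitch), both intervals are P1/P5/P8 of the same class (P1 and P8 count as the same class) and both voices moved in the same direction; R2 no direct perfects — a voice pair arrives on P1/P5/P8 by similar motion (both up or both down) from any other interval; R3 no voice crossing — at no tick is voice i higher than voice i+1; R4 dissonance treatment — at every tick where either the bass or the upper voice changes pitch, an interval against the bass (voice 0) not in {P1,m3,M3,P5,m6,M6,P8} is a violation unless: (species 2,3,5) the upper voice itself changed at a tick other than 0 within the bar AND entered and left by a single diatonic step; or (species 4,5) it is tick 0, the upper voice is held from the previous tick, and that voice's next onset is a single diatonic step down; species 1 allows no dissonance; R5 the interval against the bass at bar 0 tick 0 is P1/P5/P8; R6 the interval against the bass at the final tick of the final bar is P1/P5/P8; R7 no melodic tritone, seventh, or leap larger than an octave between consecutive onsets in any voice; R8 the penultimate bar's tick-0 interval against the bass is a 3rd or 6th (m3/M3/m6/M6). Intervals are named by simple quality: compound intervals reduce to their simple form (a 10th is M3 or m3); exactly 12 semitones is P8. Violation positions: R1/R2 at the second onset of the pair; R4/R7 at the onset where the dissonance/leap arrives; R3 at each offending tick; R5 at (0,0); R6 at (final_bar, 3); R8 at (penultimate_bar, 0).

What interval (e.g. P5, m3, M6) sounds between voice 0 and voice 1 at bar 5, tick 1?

P5

voice 0=C4 voice 1=G4 -> P5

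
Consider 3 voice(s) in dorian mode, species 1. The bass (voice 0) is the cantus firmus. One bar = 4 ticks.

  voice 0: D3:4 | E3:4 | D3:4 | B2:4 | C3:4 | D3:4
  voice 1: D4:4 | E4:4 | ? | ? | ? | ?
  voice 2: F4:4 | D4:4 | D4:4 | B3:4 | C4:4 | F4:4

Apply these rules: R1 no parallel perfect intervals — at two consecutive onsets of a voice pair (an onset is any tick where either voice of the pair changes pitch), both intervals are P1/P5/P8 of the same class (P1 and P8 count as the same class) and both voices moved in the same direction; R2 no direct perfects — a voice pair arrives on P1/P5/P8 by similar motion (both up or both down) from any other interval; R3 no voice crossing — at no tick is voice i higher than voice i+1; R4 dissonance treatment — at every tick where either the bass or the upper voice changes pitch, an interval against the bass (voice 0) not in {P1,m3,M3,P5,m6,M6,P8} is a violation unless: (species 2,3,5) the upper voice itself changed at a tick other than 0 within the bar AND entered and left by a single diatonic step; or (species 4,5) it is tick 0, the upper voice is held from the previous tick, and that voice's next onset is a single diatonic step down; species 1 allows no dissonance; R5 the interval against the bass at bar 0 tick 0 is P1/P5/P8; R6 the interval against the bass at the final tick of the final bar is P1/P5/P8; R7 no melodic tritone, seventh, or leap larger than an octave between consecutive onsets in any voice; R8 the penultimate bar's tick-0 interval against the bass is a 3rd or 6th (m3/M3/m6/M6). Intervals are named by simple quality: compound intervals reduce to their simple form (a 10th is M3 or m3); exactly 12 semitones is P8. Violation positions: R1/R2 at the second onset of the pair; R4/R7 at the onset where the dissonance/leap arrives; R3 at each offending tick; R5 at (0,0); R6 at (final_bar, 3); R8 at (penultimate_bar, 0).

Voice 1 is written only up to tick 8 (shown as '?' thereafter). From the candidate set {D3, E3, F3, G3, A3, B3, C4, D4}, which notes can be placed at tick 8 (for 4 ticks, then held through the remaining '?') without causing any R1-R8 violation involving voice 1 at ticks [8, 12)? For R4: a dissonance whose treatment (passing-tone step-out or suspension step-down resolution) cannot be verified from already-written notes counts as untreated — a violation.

{B3}

D3: violates R1,R7
E3: violates R4
F3: violates R7
G3: violates R4
A3: violates R2
B3: legal
C4: violates R4
D4: violates R1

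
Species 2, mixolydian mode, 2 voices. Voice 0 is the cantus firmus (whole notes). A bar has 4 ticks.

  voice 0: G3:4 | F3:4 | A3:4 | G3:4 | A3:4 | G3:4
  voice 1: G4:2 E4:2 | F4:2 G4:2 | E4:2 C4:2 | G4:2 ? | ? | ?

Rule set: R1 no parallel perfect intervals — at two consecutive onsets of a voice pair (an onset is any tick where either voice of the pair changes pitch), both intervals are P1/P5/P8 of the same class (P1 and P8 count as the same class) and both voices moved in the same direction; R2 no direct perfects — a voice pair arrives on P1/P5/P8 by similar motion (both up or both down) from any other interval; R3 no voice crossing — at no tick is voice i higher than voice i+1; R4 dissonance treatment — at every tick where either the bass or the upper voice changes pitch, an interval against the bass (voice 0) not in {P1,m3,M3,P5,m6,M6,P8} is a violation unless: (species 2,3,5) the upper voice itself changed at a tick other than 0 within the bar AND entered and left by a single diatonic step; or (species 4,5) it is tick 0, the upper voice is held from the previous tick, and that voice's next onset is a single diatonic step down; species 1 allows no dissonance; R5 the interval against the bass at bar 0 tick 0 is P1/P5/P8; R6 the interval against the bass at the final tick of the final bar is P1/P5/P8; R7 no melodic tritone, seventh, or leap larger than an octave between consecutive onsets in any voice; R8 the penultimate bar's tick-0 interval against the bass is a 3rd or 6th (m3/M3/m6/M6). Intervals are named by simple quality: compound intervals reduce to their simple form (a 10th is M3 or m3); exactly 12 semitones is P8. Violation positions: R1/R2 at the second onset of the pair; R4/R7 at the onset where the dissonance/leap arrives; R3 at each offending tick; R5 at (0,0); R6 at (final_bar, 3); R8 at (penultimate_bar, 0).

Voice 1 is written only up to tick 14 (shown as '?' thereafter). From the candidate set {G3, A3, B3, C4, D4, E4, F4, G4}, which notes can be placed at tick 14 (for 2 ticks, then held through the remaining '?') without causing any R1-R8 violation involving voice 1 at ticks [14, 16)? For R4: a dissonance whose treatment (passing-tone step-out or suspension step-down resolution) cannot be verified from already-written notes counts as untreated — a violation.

G3: legal
A3: violates R4,R7
B3: legal
C4: violates R4
D4: legal
E4: legal
F4: violates R4
G4: legal

{B3, D4, E4, G3, G4}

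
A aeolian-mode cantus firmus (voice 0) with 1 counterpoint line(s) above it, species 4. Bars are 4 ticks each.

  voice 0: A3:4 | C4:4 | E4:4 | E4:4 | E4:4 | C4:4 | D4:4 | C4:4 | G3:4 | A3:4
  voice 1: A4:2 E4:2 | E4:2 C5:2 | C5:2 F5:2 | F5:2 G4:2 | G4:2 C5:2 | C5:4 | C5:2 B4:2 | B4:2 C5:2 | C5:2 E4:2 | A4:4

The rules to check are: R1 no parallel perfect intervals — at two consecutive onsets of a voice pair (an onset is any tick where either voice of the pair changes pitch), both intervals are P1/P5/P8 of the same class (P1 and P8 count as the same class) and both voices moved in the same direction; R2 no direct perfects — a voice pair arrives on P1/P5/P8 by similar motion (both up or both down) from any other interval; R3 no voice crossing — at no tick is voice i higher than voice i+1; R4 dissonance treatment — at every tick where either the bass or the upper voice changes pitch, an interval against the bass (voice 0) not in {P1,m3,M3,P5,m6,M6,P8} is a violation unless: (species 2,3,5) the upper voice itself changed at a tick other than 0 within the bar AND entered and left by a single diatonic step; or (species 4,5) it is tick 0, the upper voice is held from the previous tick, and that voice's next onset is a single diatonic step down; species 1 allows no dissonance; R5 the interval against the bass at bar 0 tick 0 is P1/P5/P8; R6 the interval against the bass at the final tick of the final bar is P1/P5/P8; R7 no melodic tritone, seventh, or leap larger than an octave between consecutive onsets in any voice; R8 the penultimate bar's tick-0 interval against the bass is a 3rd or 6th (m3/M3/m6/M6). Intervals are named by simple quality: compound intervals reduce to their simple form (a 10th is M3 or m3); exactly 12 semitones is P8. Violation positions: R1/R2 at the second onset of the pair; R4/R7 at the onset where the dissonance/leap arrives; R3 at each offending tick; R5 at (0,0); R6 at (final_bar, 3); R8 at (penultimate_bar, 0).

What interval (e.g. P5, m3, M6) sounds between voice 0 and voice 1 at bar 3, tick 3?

m3

voice 0=E4 voice 1=G4 -> m3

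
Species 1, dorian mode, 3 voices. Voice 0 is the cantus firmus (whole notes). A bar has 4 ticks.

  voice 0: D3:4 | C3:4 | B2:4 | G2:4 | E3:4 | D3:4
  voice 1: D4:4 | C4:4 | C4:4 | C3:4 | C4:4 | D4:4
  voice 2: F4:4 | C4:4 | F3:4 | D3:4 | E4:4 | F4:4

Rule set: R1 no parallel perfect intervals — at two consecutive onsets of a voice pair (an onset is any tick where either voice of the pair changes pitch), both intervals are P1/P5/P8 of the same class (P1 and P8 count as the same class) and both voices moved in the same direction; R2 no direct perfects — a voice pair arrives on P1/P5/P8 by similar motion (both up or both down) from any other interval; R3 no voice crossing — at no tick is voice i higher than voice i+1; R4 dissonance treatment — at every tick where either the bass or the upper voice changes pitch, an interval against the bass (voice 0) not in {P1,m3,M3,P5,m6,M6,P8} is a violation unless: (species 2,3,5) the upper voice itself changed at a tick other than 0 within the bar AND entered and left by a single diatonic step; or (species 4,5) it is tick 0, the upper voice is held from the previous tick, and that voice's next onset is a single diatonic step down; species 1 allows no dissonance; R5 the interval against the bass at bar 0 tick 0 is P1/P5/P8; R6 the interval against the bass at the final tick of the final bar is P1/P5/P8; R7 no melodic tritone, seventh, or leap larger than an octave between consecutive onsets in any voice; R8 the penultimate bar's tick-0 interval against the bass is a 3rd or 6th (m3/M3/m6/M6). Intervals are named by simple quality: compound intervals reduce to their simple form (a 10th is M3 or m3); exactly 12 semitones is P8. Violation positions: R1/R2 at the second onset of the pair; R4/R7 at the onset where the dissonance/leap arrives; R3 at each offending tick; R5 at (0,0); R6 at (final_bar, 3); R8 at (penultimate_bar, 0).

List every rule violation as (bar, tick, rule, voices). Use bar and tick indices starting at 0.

(0, 0, R5, (0, 2))
(1, 0, R1, (0, 1))
(1, 0, R2, (0, 2))
(1, 0, R2, (1, 2))
(2, 0, R3, (1, 2))
(2, 0, R4, (0, 1))
(2, 0, R4, (0, 2))
(2, 1, R3, (1, 2))
(2, 2, R3, (1, 2))
(2, 3, R3, (1, 2))
(3, 0, R2, (0, 2))
(3, 0, R4, (0, 1))
(4, 0, R2, (0, 2))
(4, 0, R7, (2,))
(4, 0, R8, (0, 2))
(5, 3, R6, (0, 2))

bar 0: v0=D3 v1=D4 v2=F4 downbeat m3
bar 1: v0=C3 v1=C4 v2=C4 downbeat P8
bar 2: v0=B2 v1=C4 v2=F3 downbeat TT
bar 3: v0=G2 v1=C3 v2=D3 downbeat P5
bar 4: v0=E3 v1=C4 v2=E4 downbeat P8
bar 5: v0=D3 v1=D4 v2=F4 downbeat m3
  -> R5 @ bar 0 tick 0 v(0, 2): opens on m3
  -> R1 @ bar 1 tick 0 v(0, 1): D3/D4 P8 -> C3/C4 P8 similar
  -> R2 @ bar 1 tick 0 v(0, 2): D3/F4 m3 -> C3/C4 P8 similar
  -> R2 @ bar 1 tick 0 v(1, 2): D4/F4 m3 -> C4/C4 P1 similar
  -> R3 @ bar 2 tick 0 v(1, 2): C4 above F3
  -> R4 @ bar 2 tick 0 v(0, 1): B2/C4 m2 untreated
  -> R4 @ bar 2 tick 0 v(0, 2): B2/F3 TT untreated
  -> R3 @ bar 2 tick 1 v(1, 2): C4 above F3
  -> R3 @ bar 2 tick 2 v(1, 2): C4 above F3
  -> R3 @ bar 2 tick 3 v(1, 2): C4 above F3
  -> R2 @ bar 3 tick 0 v(0, 2): B2/F3 TT -> G2/D3 P5 similar
  -> R4 @ bar 3 tick 0 v(0, 1): G2/C3 P4 untreated
  -> R2 @ bar 4 tick 0 v(0, 2): G2/D3 P5 -> E3/E4 P8 similar
  -> R7 @ bar 4 tick 0 v(2,): D3->E4 leap 14st
  -> R8 @ bar 4 tick 0 v(0, 2): penult P8 not 3rd/6th
  -> R6 @ bar 5 tick 3 v(0, 2): closes on m3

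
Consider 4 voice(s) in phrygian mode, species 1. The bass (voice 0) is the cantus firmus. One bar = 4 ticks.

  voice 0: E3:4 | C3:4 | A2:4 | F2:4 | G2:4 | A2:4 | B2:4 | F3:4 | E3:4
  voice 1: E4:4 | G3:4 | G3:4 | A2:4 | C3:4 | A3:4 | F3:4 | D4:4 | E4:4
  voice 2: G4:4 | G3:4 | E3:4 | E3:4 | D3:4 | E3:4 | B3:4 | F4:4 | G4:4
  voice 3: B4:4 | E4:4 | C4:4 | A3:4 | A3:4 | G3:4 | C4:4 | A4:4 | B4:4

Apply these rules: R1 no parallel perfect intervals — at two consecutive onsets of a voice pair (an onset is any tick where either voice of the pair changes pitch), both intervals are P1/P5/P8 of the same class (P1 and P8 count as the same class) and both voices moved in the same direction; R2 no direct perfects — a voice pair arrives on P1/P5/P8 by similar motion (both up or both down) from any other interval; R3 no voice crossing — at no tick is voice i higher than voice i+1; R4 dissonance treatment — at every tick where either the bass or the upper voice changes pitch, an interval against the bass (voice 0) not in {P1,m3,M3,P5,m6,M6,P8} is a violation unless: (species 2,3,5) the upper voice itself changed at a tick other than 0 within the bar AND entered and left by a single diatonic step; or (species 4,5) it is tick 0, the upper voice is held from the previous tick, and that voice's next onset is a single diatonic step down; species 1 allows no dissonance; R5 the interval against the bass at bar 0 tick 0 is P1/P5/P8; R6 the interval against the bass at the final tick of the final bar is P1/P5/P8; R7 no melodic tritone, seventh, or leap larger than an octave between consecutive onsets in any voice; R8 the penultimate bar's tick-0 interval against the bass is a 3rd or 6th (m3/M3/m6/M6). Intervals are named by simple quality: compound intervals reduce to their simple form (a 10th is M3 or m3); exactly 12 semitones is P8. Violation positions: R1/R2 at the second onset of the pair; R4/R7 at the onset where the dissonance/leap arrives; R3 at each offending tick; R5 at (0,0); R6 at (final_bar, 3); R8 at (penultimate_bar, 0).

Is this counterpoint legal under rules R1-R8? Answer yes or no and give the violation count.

No (32 violations)

bar 0: v0=E3 v1=E4 v2=G4 v3=B4 (P5)
bar 1: v0=C3 v1=G3 v2=G3 v3=E4 (M3)
bar 2: v0=A2 v1=G3 v2=E3 v3=C4 (m3)
bar 3: v0=F2 v1=A2 v2=E3 v3=A3 (M3)
bar 4: v0=G2 v1=C3 v2=D3 v3=A3 (M2)
bar 5: v0=A2 v1=A3 v2=E3 v3=G3 (m7)
bar 6: v0=B2 v1=F3 v2=B3 v3=C4 (m2)
bar 7: v0=F3 v1=D4 v2=F4 v3=A4 (M3)
bar 8: v0=E3 v1=E4 v2=G4 v3=B4 (P5)
  R5 @ bar0.0: opens on m3
  R2 @ bar1.0: E3/E4 P8 -> C3/G3 P5 similar
  R2 @ bar1.0: E3/G4 m3 -> C3/G3 P5 similar
  R2 @ bar1.0: E4/G4 m3 -> G3/G3 P1 similar
  R1 @ bar2.0: C3/G3 P5 -> A2/E3 P5 similar
  R3 @ bar2.0: G3 above E3
  R4 @ bar2.0: A2/G3 m7 untreated
  R3 @ bar2.1: G3 above E3
  R3 @ bar2.2: G3 above E3
  R3 @ bar2.3: G3 above E3
  R2 @ bar3.0: G3/C4 P4 -> A2/A3 P8 similar
  R4 @ bar3.0: F2/E3 M7 untreated
  R7 @ bar3.0: G3->A2 leap 10st
  R4 @ bar4.0: G2/C3 P4 untreated
  R4 @ bar4.0: G2/A3 M2 untreated
  R1 @ bar5.0: G2/D3 P5 -> A2/E3 P5 similar
  R2 @ bar5.0: G2/C3 P4 -> A2/A3 P8 similar
  R3 @ bar5.0: A3 above E3
  R4 @ bar5.0: A2/G3 m7 untreated
  R3 @ bar5.1: A3 above E3
  R3 @ bar5.2: A3 above E3
  R3 @ bar5.3: A3 above E3
  R2 @ bar6.0: A2/E3 P5 -> B2/B3 P8 similar
  R4 @ bar6.0: B2/F3 TT untreated
  R4 @ bar6.0: B2/C4 m2 untreated
  R1 @ bar7.0: B2/B3 P8 -> F3/F4 P8 similar
  R1 @ bar7.0: F3/C4 P5 -> D4/A4 P5 similar
  R7 @ bar7.0: B2->F3 leap 6st
  R7 @ bar7.0: B3->F4 leap 6st
  R8 @ bar7.0: penult P8 not 3rd/6th
  R1 @ bar8.0: D4/A4 P5 -> E4/B4 P5 similar
  R6 @ bar8.3: closes on m3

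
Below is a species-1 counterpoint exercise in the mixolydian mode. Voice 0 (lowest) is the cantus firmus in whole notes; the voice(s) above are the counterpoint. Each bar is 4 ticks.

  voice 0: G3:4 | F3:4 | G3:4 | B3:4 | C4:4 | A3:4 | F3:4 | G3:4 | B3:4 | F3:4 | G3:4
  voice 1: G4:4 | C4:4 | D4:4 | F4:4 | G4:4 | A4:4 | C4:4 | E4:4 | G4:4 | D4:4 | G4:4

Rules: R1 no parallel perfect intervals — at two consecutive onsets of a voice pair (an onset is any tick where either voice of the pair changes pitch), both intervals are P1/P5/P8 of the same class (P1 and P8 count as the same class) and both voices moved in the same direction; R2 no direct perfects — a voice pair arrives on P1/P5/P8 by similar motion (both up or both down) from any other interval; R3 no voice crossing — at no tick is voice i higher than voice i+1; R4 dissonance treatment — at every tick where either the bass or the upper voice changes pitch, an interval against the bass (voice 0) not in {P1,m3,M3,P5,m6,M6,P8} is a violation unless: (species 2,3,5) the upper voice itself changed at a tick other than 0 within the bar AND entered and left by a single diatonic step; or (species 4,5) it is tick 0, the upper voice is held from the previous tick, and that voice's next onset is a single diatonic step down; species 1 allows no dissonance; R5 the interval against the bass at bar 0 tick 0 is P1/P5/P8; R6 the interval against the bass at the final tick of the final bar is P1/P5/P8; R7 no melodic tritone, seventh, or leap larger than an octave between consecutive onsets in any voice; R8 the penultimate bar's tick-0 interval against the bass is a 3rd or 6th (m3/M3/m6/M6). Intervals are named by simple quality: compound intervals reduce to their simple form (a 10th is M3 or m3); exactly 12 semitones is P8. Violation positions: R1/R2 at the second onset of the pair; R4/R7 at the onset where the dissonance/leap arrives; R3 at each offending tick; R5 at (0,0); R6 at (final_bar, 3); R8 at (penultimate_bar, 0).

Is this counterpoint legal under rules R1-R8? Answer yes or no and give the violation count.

bar 0: v0=G3 v1=G4 (P8)
bar 1: v0=F3 v1=C4 (P5)
bar 2: v0=G3 v1=D4 (P5)
bar 3: v0=B3 v1=F4 (TT)
bar 4: v0=C4 v1=G4 (P5)
bar 5: v0=A3 v1=A4 (P8)
bar 6: v0=F3 v1=C4 (P5)
bar 7: v0=G3 v1=E4 (M6)
bar 8: v0=B3 v1=G4 (m6)
bar 9: v0=F3 v1=D4 (M6)
bar 10: v0=G3 v1=G4 (P8)
  R2 @ bar1.0: G3/G4 P8 -> F3/C4 P5 similar
  R1 @ bar2.0: F3/C4 P5 -> G3/D4 P5 similar
  R4 @ bar3.0: B3/F4 TT untreated
  R2 @ bar4.0: B3/F4 TT -> C4/G4 P5 similar
  R2 @ bar6.0: A3/A4 P8 -> F3/C4 P5 similar
  R7 @ bar9.0: B3->F3 leap 6st
  R2 @ bar10.0: F3/D4 M6 -> G3/G4 P8 similar

No (7 violations)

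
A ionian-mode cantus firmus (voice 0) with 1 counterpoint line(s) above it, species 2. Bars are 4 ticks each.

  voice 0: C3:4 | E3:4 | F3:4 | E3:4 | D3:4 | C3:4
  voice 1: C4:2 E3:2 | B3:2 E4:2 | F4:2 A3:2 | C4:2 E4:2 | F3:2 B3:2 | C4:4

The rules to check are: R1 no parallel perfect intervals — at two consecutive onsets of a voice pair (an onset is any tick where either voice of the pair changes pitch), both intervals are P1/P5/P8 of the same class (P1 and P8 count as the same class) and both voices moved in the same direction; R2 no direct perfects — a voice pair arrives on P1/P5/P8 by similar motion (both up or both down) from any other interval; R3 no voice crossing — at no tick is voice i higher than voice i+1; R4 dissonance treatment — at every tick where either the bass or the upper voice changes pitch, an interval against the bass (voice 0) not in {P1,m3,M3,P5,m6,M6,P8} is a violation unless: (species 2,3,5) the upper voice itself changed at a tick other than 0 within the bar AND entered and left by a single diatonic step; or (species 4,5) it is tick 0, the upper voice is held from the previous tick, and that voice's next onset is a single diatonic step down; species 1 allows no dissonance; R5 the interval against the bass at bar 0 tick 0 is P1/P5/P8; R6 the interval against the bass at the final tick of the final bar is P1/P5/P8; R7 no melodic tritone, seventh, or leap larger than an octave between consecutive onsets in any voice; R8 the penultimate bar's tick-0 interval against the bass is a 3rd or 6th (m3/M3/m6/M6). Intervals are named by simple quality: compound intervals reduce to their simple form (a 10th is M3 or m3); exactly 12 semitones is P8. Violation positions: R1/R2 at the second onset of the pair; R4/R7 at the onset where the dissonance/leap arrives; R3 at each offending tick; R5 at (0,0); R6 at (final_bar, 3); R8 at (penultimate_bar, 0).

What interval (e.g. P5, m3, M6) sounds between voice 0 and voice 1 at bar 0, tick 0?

P8

voice 0=C3 voice 1=C4 -> P8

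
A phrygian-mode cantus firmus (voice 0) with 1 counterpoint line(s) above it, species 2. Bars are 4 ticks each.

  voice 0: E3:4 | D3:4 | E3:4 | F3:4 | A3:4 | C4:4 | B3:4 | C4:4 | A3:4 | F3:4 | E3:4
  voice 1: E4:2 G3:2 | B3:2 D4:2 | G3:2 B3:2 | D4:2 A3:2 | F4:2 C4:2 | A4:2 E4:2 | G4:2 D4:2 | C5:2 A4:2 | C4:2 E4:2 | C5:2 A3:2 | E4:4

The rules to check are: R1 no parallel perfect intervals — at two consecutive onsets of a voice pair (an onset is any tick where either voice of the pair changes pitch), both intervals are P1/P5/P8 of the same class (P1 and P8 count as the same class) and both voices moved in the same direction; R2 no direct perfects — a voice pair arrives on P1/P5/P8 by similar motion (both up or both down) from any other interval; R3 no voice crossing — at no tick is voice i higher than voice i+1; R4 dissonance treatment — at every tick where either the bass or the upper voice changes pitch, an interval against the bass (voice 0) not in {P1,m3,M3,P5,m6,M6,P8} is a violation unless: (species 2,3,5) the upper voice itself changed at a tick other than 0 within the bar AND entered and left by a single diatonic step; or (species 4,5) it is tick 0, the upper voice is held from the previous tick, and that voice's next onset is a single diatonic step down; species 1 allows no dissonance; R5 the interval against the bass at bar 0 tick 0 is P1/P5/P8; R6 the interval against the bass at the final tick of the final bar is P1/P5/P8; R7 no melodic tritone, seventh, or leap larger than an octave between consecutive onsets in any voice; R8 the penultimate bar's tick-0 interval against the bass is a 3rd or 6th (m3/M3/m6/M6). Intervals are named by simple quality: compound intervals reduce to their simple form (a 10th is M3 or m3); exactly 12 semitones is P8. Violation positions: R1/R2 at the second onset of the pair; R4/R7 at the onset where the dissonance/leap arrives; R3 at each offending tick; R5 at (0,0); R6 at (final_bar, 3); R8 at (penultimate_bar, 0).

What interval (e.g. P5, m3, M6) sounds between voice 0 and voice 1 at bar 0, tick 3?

voice 0=E3 voice 1=G3 -> m3

m3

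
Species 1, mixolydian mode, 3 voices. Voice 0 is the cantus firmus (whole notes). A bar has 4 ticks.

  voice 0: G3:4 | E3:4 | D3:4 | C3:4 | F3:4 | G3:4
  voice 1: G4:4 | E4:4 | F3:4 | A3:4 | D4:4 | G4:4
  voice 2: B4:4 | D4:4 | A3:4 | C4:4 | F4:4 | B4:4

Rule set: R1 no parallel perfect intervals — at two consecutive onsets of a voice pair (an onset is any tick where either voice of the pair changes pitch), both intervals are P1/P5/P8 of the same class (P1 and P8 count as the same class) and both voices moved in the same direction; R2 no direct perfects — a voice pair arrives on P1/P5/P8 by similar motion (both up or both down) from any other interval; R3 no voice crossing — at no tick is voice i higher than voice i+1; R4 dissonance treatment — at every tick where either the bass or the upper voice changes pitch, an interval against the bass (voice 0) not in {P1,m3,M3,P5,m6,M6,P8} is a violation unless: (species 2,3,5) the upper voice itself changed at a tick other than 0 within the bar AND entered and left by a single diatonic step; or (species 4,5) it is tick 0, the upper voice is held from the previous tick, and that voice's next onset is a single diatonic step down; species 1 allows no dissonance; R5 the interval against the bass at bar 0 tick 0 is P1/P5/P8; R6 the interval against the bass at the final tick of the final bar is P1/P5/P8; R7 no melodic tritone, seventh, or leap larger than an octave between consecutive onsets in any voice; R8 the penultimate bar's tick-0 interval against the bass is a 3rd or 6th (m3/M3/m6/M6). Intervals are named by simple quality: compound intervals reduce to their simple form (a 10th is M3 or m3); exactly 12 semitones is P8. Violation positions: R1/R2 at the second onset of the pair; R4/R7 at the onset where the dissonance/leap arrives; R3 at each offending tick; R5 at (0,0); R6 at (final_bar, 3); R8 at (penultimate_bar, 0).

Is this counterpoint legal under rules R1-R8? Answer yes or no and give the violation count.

No (14 violations)

bar 0: v0=G3 v1=G4 v2=B4 (M3)
bar 1: v0=E3 v1=E4 v2=D4 (m7)
bar 2: v0=D3 v1=F3 v2=A3 (P5)
bar 3: v0=C3 v1=A3 v2=C4 (P8)
bar 4: v0=F3 v1=D4 v2=F4 (P8)
bar 5: v0=G3 v1=G4 v2=B4 (M3)
  R5 @ bar0.0: opens on M3
  R1 @ bar1.0: G3/G4 P8 -> E3/E4 P8 similar
  R3 @ bar1.0: E4 above D4
  R4 @ bar1.0: E3/D4 m7 untreated
  R3 @ bar1.1: E4 above D4
  R3 @ bar1.2: E4 above D4
  R3 @ bar1.3: E4 above D4
  R2 @ bar2.0: E3/D4 m7 -> D3/A3 P5 similar
  R7 @ bar2.0: E4->F3 leap 11st
  R1 @ bar4.0: C3/C4 P8 -> F3/F4 P8 similar
  R8 @ bar4.0: penult P8 not 3rd/6th
  R2 @ bar5.0: F3/D4 M6 -> G3/G4 P8 similar
  R7 @ bar5.0: F4->B4 leap 6st
  R6 @ bar5.3: closes on M3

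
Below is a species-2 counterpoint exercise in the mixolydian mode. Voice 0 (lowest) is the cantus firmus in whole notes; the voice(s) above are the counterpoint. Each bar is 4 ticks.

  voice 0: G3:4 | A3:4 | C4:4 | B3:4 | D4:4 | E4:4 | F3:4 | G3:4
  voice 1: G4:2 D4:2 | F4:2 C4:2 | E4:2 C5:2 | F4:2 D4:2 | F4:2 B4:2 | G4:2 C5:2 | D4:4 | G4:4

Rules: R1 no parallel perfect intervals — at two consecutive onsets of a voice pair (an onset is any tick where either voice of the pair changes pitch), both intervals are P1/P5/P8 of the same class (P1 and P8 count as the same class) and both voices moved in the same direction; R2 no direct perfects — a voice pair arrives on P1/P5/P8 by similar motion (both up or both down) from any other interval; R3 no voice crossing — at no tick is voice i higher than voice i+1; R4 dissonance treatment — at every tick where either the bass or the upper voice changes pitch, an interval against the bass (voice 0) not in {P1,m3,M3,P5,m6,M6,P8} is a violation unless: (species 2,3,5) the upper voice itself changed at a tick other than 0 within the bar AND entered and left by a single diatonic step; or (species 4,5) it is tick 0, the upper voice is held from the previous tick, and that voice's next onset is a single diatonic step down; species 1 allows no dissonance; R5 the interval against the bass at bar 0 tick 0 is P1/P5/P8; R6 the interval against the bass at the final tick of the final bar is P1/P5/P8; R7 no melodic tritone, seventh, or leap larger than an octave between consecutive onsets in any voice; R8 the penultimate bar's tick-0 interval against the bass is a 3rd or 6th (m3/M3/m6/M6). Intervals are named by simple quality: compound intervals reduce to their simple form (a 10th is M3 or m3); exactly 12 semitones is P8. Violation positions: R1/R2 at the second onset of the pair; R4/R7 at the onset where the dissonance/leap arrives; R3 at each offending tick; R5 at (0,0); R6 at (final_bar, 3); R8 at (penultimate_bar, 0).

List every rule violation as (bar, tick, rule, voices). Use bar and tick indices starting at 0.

bar 0: v0=G3 v1=G4 downbeat P8
bar 1: v0=A3 v1=F4 downbeat m6
bar 2: v0=C4 v1=E4 downbeat M3
bar 3: v0=B3 v1=F4 downbeat TT
bar 4: v0=D4 v1=F4 downbeat m3
bar 5: v0=E4 v1=G4 downbeat m3
bar 6: v0=F3 v1=D4 downbeat M6
bar 7: v0=G3 v1=G4 downbeat P8
  -> R4 @ bar 3 tick 0 v(0, 1): B3/F4 TT untreated
  -> R7 @ bar 4 tick 2 v(1,): F4->B4 leap 6st
  -> R7 @ bar 6 tick 0 v(0,): E4->F3 leap 11st
  -> R7 @ bar 6 tick 0 v(1,): C5->D4 leap 10st
  -> R2 @ bar 7 tick 0 v(0, 1): F3/D4 M6 -> G3/G4 P8 similar

(3, 0, R4, (0, 1))
(4, 2, R7, (1,))
(6, 0, R7, (0,))
(6, 0, R7, (1,))
(7, 0, R2, (0, 1))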